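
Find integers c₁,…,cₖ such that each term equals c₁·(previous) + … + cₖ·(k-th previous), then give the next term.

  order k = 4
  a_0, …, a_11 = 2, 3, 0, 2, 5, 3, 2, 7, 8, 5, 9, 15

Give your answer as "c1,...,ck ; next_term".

  a_4 = 0·2 + 0·0 + 1·3 + 1·2 = 5
  a_5 = 0·5 + 0·2 + 1·0 + 1·3 = 3
  a_6 = 0·3 + 0·5 + 1·2 + 1·0 = 2
  a_7 = 0·2 + 0·3 + 1·5 + 1·2 = 7
  a_8 = 0·7 + 0·2 + 1·3 + 1·5 = 8
  a_9 = 0·8 + 0·7 + 1·2 + 1·3 = 5
  a_10 = 0·5 + 0·8 + 1·7 + 1·2 = 9
  a_11 = 0·9 + 0·5 + 1·8 + 1·7 = 15
  a_12 = 0·15 + 0·9 + 1·5 + 1·8 = 13

0,0,1,1 ; 13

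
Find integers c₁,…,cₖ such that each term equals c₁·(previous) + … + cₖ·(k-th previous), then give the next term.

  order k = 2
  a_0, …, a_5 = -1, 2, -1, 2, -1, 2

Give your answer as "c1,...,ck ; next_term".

  a_2 = 0·2 + 1·-1 = -1
  a_3 = 0·-1 + 1·2 = 2
  a_4 = 0·2 + 1·-1 = -1
  a_5 = 0·-1 + 1·2 = 2
  a_6 = 0·2 + 1·-1 = -1

0,1 ; -1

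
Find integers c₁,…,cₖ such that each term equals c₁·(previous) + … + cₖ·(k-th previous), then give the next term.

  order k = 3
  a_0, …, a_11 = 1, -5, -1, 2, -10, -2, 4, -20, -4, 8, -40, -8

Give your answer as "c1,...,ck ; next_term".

0,0,2 ; 16

  a_3 = 0·-1 + 0·-5 + 2·1 = 2
  a_4 = 0·2 + 0·-1 + 2·-5 = -10
  a_5 = 0·-10 + 0·2 + 2·-1 = -2
  a_6 = 0·-2 + 0·-10 + 2·2 = 4
  a_7 = 0·4 + 0·-2 + 2·-10 = -20
  a_8 = 0·-20 + 0·4 + 2·-2 = -4
  a_9 = 0·-4 + 0·-20 + 2·4 = 8
  a_10 = 0·8 + 0·-4 + 2·-20 = -40
  a_11 = 0·-40 + 0·8 + 2·-4 = -8
  a_12 = 0·-8 + 0·-40 + 2·8 = 16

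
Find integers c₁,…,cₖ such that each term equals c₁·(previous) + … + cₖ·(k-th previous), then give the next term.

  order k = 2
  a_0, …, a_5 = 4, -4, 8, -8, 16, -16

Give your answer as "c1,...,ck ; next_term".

  a_2 = 0·-4 + 2·4 = 8
  a_3 = 0·8 + 2·-4 = -8
  a_4 = 0·-8 + 2·8 = 16
  a_5 = 0·16 + 2·-8 = -16
  a_6 = 0·-16 + 2·16 = 32

0,2 ; 32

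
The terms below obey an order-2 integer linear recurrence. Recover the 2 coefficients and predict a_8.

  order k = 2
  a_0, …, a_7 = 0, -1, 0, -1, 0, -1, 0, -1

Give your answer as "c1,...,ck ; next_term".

0,1 ; 0

  a_2 = 0·-1 + 1·0 = 0
  a_3 = 0·0 + 1·-1 = -1
  a_4 = 0·-1 + 1·0 = 0
  a_5 = 0·0 + 1·-1 = -1
  a_6 = 0·-1 + 1·0 = 0
  a_7 = 0·0 + 1·-1 = -1
  a_8 = 0·-1 + 1·0 = 0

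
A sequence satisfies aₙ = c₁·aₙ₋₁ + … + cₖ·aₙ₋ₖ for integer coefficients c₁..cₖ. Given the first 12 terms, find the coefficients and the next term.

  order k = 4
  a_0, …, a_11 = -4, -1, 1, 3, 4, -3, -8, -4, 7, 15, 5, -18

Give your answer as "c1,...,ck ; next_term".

0,-1,-1,-1 ; -27

  a_4 = 0·3 + -1·1 + -1·-1 + -1·-4 = 4
  a_5 = 0·4 + -1·3 + -1·1 + -1·-1 = -3
  a_6 = 0·-3 + -1·4 + -1·3 + -1·1 = -8
  a_7 = 0·-8 + -1·-3 + -1·4 + -1·3 = -4
  a_8 = 0·-4 + -1·-8 + -1·-3 + -1·4 = 7
  a_9 = 0·7 + -1·-4 + -1·-8 + -1·-3 = 15
  a_10 = 0·15 + -1·7 + -1·-4 + -1·-8 = 5
  a_11 = 0·5 + -1·15 + -1·7 + -1·-4 = -18
  a_12 = 0·-18 + -1·5 + -1·15 + -1·7 = -27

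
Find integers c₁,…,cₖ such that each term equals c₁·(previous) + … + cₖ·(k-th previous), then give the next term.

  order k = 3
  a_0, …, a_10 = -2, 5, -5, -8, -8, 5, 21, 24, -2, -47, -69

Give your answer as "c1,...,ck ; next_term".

1,-1,-1 ; -20

  a_3 = 1·-5 + -1·5 + -1·-2 = -8
  a_4 = 1·-8 + -1·-5 + -1·5 = -8
  a_5 = 1·-8 + -1·-8 + -1·-5 = 5
  a_6 = 1·5 + -1·-8 + -1·-8 = 21
  a_7 = 1·21 + -1·5 + -1·-8 = 24
  a_8 = 1·24 + -1·21 + -1·5 = -2
  a_9 = 1·-2 + -1·24 + -1·21 = -47
  a_10 = 1·-47 + -1·-2 + -1·24 = -69
  a_11 = 1·-69 + -1·-47 + -1·-2 = -20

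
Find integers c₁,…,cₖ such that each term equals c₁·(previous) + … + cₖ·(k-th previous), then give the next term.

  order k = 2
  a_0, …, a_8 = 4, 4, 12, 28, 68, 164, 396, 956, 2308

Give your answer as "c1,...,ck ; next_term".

  a_2 = 2·4 + 1·4 = 12
  a_3 = 2·12 + 1·4 = 28
  a_4 = 2·28 + 1·12 = 68
  a_5 = 2·68 + 1·28 = 164
  a_6 = 2·164 + 1·68 = 396
  a_7 = 2·396 + 1·164 = 956
  a_8 = 2·956 + 1·396 = 2308
  a_9 = 2·2308 + 1·956 = 5572

2,1 ; 5572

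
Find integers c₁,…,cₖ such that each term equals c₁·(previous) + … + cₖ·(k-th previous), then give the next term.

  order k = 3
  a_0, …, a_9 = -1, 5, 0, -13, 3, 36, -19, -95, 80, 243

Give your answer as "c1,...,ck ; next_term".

  a_3 = -1·0 + -3·5 + -2·-1 = -13
  a_4 = -1·-13 + -3·0 + -2·5 = 3
  a_5 = -1·3 + -3·-13 + -2·0 = 36
  a_6 = -1·36 + -3·3 + -2·-13 = -19
  a_7 = -1·-19 + -3·36 + -2·3 = -95
  a_8 = -1·-95 + -3·-19 + -2·36 = 80
  a_9 = -1·80 + -3·-95 + -2·-19 = 243
  a_10 = -1·243 + -3·80 + -2·-95 = -293

-1,-3,-2 ; -293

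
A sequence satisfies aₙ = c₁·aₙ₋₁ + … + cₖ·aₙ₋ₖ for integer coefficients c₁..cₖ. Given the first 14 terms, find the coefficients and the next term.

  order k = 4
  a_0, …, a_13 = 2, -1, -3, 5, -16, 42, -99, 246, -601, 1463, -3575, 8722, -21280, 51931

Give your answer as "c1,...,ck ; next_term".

-2,1,-1,-2 ; -126714

  a_4 = -2·5 + 1·-3 + -1·-1 + -2·2 = -16
  a_5 = -2·-16 + 1·5 + -1·-3 + -2·-1 = 42
  a_6 = -2·42 + 1·-16 + -1·5 + -2·-3 = -99
  a_7 = -2·-99 + 1·42 + -1·-16 + -2·5 = 246
  a_8 = -2·246 + 1·-99 + -1·42 + -2·-16 = -601
  a_9 = -2·-601 + 1·246 + -1·-99 + -2·42 = 1463
  a_10 = -2·1463 + 1·-601 + -1·246 + -2·-99 = -3575
  a_11 = -2·-3575 + 1·1463 + -1·-601 + -2·246 = 8722
  a_12 = -2·8722 + 1·-3575 + -1·1463 + -2·-601 = -21280
  a_13 = -2·-21280 + 1·8722 + -1·-3575 + -2·1463 = 51931
  a_14 = -2·51931 + 1·-21280 + -1·8722 + -2·-3575 = -126714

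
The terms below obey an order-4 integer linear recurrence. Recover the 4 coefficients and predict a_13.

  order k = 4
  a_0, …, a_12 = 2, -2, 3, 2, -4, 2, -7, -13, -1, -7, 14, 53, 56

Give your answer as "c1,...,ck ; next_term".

1,0,0,-3 ; 77

  a_4 = 1·2 + 0·3 + 0·-2 + -3·2 = -4
  a_5 = 1·-4 + 0·2 + 0·3 + -3·-2 = 2
  a_6 = 1·2 + 0·-4 + 0·2 + -3·3 = -7
  a_7 = 1·-7 + 0·2 + 0·-4 + -3·2 = -13
  a_8 = 1·-13 + 0·-7 + 0·2 + -3·-4 = -1
  a_9 = 1·-1 + 0·-13 + 0·-7 + -3·2 = -7
  a_10 = 1·-7 + 0·-1 + 0·-13 + -3·-7 = 14
  a_11 = 1·14 + 0·-7 + 0·-1 + -3·-13 = 53
  a_12 = 1·53 + 0·14 + 0·-7 + -3·-1 = 56
  a_13 = 1·56 + 0·53 + 0·14 + -3·-7 = 77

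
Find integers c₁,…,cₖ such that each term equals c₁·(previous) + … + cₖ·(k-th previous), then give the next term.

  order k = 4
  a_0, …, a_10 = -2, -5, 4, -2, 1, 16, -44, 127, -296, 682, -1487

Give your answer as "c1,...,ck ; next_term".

  a_4 = -2·-2 + 2·4 + 3·-5 + -2·-2 = 1
  a_5 = -2·1 + 2·-2 + 3·4 + -2·-5 = 16
  a_6 = -2·16 + 2·1 + 3·-2 + -2·4 = -44
  a_7 = -2·-44 + 2·16 + 3·1 + -2·-2 = 127
  a_8 = -2·127 + 2·-44 + 3·16 + -2·1 = -296
  a_9 = -2·-296 + 2·127 + 3·-44 + -2·16 = 682
  a_10 = -2·682 + 2·-296 + 3·127 + -2·-44 = -1487
  a_11 = -2·-1487 + 2·682 + 3·-296 + -2·127 = 3196

-2,2,3,-2 ; 3196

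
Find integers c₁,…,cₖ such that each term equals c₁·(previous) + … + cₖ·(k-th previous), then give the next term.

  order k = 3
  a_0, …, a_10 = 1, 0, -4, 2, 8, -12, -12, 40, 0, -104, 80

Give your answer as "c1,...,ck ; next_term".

  a_3 = 0·-4 + -2·0 + 2·1 = 2
  a_4 = 0·2 + -2·-4 + 2·0 = 8
  a_5 = 0·8 + -2·2 + 2·-4 = -12
  a_6 = 0·-12 + -2·8 + 2·2 = -12
  a_7 = 0·-12 + -2·-12 + 2·8 = 40
  a_8 = 0·40 + -2·-12 + 2·-12 = 0
  a_9 = 0·0 + -2·40 + 2·-12 = -104
  a_10 = 0·-104 + -2·0 + 2·40 = 80
  a_11 = 0·80 + -2·-104 + 2·0 = 208

0,-2,2 ; 208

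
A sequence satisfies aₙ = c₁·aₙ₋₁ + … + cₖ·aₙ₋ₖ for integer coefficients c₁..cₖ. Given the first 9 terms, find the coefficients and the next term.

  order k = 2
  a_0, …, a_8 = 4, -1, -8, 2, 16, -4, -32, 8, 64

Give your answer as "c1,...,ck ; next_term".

  a_2 = 0·-1 + -2·4 = -8
  a_3 = 0·-8 + -2·-1 = 2
  a_4 = 0·2 + -2·-8 = 16
  a_5 = 0·16 + -2·2 = -4
  a_6 = 0·-4 + -2·16 = -32
  a_7 = 0·-32 + -2·-4 = 8
  a_8 = 0·8 + -2·-32 = 64
  a_9 = 0·64 + -2·8 = -16

0,-2 ; -16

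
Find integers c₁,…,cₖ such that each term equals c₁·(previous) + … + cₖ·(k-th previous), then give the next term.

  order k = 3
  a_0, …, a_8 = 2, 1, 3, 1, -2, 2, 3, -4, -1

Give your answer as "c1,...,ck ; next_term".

0,-1,1 ; 7

  a_3 = 0·3 + -1·1 + 1·2 = 1
  a_4 = 0·1 + -1·3 + 1·1 = -2
  a_5 = 0·-2 + -1·1 + 1·3 = 2
  a_6 = 0·2 + -1·-2 + 1·1 = 3
  a_7 = 0·3 + -1·2 + 1·-2 = -4
  a_8 = 0·-4 + -1·3 + 1·2 = -1
  a_9 = 0·-1 + -1·-4 + 1·3 = 7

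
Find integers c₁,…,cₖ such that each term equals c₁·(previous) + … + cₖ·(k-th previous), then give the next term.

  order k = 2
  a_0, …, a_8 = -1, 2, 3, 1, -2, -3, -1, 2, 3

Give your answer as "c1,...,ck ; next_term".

  a_2 = 1·2 + -1·-1 = 3
  a_3 = 1·3 + -1·2 = 1
  a_4 = 1·1 + -1·3 = -2
  a_5 = 1·-2 + -1·1 = -3
  a_6 = 1·-3 + -1·-2 = -1
  a_7 = 1·-1 + -1·-3 = 2
  a_8 = 1·2 + -1·-1 = 3
  a_9 = 1·3 + -1·2 = 1

1,-1 ; 1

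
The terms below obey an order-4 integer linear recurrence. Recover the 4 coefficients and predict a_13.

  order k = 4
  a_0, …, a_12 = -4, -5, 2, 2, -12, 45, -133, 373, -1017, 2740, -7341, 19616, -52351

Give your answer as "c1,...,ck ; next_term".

-3,0,2,-1 ; 139631

  a_4 = -3·2 + 0·2 + 2·-5 + -1·-4 = -12
  a_5 = -3·-12 + 0·2 + 2·2 + -1·-5 = 45
  a_6 = -3·45 + 0·-12 + 2·2 + -1·2 = -133
  a_7 = -3·-133 + 0·45 + 2·-12 + -1·2 = 373
  a_8 = -3·373 + 0·-133 + 2·45 + -1·-12 = -1017
  a_9 = -3·-1017 + 0·373 + 2·-133 + -1·45 = 2740
  a_10 = -3·2740 + 0·-1017 + 2·373 + -1·-133 = -7341
  a_11 = -3·-7341 + 0·2740 + 2·-1017 + -1·373 = 19616
  a_12 = -3·19616 + 0·-7341 + 2·2740 + -1·-1017 = -52351
  a_13 = -3·-52351 + 0·19616 + 2·-7341 + -1·2740 = 139631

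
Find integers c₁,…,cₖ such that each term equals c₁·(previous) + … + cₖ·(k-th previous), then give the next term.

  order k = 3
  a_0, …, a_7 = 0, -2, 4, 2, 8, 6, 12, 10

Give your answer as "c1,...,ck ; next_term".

1,1,-1 ; 16

  a_3 = 1·4 + 1·-2 + -1·0 = 2
  a_4 = 1·2 + 1·4 + -1·-2 = 8
  a_5 = 1·8 + 1·2 + -1·4 = 6
  a_6 = 1·6 + 1·8 + -1·2 = 12
  a_7 = 1·12 + 1·6 + -1·8 = 10
  a_8 = 1·10 + 1·12 + -1·6 = 16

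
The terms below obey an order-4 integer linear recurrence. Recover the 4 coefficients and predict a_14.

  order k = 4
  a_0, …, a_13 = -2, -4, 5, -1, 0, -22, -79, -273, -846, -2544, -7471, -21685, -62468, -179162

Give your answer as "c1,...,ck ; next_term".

4,-2,-4,1 ; -512443

  a_4 = 4·-1 + -2·5 + -4·-4 + 1·-2 = 0
  a_5 = 4·0 + -2·-1 + -4·5 + 1·-4 = -22
  a_6 = 4·-22 + -2·0 + -4·-1 + 1·5 = -79
  a_7 = 4·-79 + -2·-22 + -4·0 + 1·-1 = -273
  a_8 = 4·-273 + -2·-79 + -4·-22 + 1·0 = -846
  a_9 = 4·-846 + -2·-273 + -4·-79 + 1·-22 = -2544
  a_10 = 4·-2544 + -2·-846 + -4·-273 + 1·-79 = -7471
  a_11 = 4·-7471 + -2·-2544 + -4·-846 + 1·-273 = -21685
  a_12 = 4·-21685 + -2·-7471 + -4·-2544 + 1·-846 = -62468
  a_13 = 4·-62468 + -2·-21685 + -4·-7471 + 1·-2544 = -179162
  a_14 = 4·-179162 + -2·-62468 + -4·-21685 + 1·-7471 = -512443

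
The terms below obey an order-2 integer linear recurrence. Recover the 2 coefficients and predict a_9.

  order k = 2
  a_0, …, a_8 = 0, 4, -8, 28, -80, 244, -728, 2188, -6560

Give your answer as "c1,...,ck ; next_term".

-2,3 ; 19684

  a_2 = -2·4 + 3·0 = -8
  a_3 = -2·-8 + 3·4 = 28
  a_4 = -2·28 + 3·-8 = -80
  a_5 = -2·-80 + 3·28 = 244
  a_6 = -2·244 + 3·-80 = -728
  a_7 = -2·-728 + 3·244 = 2188
  a_8 = -2·2188 + 3·-728 = -6560
  a_9 = -2·-6560 + 3·2188 = 19684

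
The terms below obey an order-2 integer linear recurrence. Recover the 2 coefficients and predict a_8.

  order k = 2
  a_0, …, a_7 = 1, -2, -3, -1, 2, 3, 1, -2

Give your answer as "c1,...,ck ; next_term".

  a_2 = 1·-2 + -1·1 = -3
  a_3 = 1·-3 + -1·-2 = -1
  a_4 = 1·-1 + -1·-3 = 2
  a_5 = 1·2 + -1·-1 = 3
  a_6 = 1·3 + -1·2 = 1
  a_7 = 1·1 + -1·3 = -2
  a_8 = 1·-2 + -1·1 = -3

1,-1 ; -3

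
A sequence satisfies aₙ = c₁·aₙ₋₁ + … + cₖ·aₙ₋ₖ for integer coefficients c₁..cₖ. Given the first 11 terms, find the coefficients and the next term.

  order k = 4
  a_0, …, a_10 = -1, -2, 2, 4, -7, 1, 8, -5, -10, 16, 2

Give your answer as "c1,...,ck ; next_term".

-1,-1,0,1 ; -23

  a_4 = -1·4 + -1·2 + 0·-2 + 1·-1 = -7
  a_5 = -1·-7 + -1·4 + 0·2 + 1·-2 = 1
  a_6 = -1·1 + -1·-7 + 0·4 + 1·2 = 8
  a_7 = -1·8 + -1·1 + 0·-7 + 1·4 = -5
  a_8 = -1·-5 + -1·8 + 0·1 + 1·-7 = -10
  a_9 = -1·-10 + -1·-5 + 0·8 + 1·1 = 16
  a_10 = -1·16 + -1·-10 + 0·-5 + 1·8 = 2
  a_11 = -1·2 + -1·16 + 0·-10 + 1·-5 = -23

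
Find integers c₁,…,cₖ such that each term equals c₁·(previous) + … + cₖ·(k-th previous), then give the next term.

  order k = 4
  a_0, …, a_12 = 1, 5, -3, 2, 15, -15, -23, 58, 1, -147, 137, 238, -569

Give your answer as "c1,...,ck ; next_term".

  a_4 = 0·2 + -2·-3 + 2·5 + -1·1 = 15
  a_5 = 0·15 + -2·2 + 2·-3 + -1·5 = -15
  a_6 = 0·-15 + -2·15 + 2·2 + -1·-3 = -23
  a_7 = 0·-23 + -2·-15 + 2·15 + -1·2 = 58
  a_8 = 0·58 + -2·-23 + 2·-15 + -1·15 = 1
  a_9 = 0·1 + -2·58 + 2·-23 + -1·-15 = -147
  a_10 = 0·-147 + -2·1 + 2·58 + -1·-23 = 137
  a_11 = 0·137 + -2·-147 + 2·1 + -1·58 = 238
  a_12 = 0·238 + -2·137 + 2·-147 + -1·1 = -569
  a_13 = 0·-569 + -2·238 + 2·137 + -1·-147 = -55

0,-2,2,-1 ; -55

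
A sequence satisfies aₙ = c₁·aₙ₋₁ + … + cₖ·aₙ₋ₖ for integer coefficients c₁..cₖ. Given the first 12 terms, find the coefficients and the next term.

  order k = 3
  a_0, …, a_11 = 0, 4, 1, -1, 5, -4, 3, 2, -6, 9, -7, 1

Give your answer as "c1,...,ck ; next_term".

-1,0,1 ; 8

  a_3 = -1·1 + 0·4 + 1·0 = -1
  a_4 = -1·-1 + 0·1 + 1·4 = 5
  a_5 = -1·5 + 0·-1 + 1·1 = -4
  a_6 = -1·-4 + 0·5 + 1·-1 = 3
  a_7 = -1·3 + 0·-4 + 1·5 = 2
  a_8 = -1·2 + 0·3 + 1·-4 = -6
  a_9 = -1·-6 + 0·2 + 1·3 = 9
  a_10 = -1·9 + 0·-6 + 1·2 = -7
  a_11 = -1·-7 + 0·9 + 1·-6 = 1
  a_12 = -1·1 + 0·-7 + 1·9 = 8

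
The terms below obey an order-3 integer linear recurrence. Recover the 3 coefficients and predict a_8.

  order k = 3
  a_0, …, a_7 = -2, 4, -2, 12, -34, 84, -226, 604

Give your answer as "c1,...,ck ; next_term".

  a_3 = -2·-2 + 1·4 + -2·-2 = 12
  a_4 = -2·12 + 1·-2 + -2·4 = -34
  a_5 = -2·-34 + 1·12 + -2·-2 = 84
  a_6 = -2·84 + 1·-34 + -2·12 = -226
  a_7 = -2·-226 + 1·84 + -2·-34 = 604
  a_8 = -2·604 + 1·-226 + -2·84 = -1602

-2,1,-2 ; -1602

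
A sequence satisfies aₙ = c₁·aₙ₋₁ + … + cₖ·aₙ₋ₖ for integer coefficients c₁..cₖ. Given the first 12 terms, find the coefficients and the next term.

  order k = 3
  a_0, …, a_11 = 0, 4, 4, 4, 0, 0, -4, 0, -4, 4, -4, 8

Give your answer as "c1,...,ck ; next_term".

  a_3 = 0·4 + 1·4 + -1·0 = 4
  a_4 = 0·4 + 1·4 + -1·4 = 0
  a_5 = 0·0 + 1·4 + -1·4 = 0
  a_6 = 0·0 + 1·0 + -1·4 = -4
  a_7 = 0·-4 + 1·0 + -1·0 = 0
  a_8 = 0·0 + 1·-4 + -1·0 = -4
  a_9 = 0·-4 + 1·0 + -1·-4 = 4
  a_10 = 0·4 + 1·-4 + -1·0 = -4
  a_11 = 0·-4 + 1·4 + -1·-4 = 8
  a_12 = 0·8 + 1·-4 + -1·4 = -8

0,1,-1 ; -8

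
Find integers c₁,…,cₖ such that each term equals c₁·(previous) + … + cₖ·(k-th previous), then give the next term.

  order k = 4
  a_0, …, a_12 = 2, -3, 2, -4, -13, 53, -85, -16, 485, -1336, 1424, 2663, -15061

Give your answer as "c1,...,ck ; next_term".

  a_4 = -2·-4 + -3·2 + 3·-3 + -3·2 = -13
  a_5 = -2·-13 + -3·-4 + 3·2 + -3·-3 = 53
  a_6 = -2·53 + -3·-13 + 3·-4 + -3·2 = -85
  a_7 = -2·-85 + -3·53 + 3·-13 + -3·-4 = -16
  a_8 = -2·-16 + -3·-85 + 3·53 + -3·-13 = 485
  a_9 = -2·485 + -3·-16 + 3·-85 + -3·53 = -1336
  a_10 = -2·-1336 + -3·485 + 3·-16 + -3·-85 = 1424
  a_11 = -2·1424 + -3·-1336 + 3·485 + -3·-16 = 2663
  a_12 = -2·2663 + -3·1424 + 3·-1336 + -3·485 = -15061
  a_13 = -2·-15061 + -3·2663 + 3·1424 + -3·-1336 = 30413

-2,-3,3,-3 ; 30413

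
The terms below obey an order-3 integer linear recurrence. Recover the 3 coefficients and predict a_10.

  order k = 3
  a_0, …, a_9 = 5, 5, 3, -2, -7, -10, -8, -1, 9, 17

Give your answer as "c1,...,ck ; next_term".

1,0,-1 ; 18

  a_3 = 1·3 + 0·5 + -1·5 = -2
  a_4 = 1·-2 + 0·3 + -1·5 = -7
  a_5 = 1·-7 + 0·-2 + -1·3 = -10
  a_6 = 1·-10 + 0·-7 + -1·-2 = -8
  a_7 = 1·-8 + 0·-10 + -1·-7 = -1
  a_8 = 1·-1 + 0·-8 + -1·-10 = 9
  a_9 = 1·9 + 0·-1 + -1·-8 = 17
  a_10 = 1·17 + 0·9 + -1·-1 = 18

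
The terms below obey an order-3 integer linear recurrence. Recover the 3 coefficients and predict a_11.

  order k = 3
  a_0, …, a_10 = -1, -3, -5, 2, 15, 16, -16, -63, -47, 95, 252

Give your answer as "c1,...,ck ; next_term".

  a_3 = 1·-5 + -2·-3 + -1·-1 = 2
  a_4 = 1·2 + -2·-5 + -1·-3 = 15
  a_5 = 1·15 + -2·2 + -1·-5 = 16
  a_6 = 1·16 + -2·15 + -1·2 = -16
  a_7 = 1·-16 + -2·16 + -1·15 = -63
  a_8 = 1·-63 + -2·-16 + -1·16 = -47
  a_9 = 1·-47 + -2·-63 + -1·-16 = 95
  a_10 = 1·95 + -2·-47 + -1·-63 = 252
  a_11 = 1·252 + -2·95 + -1·-47 = 109

1,-2,-1 ; 109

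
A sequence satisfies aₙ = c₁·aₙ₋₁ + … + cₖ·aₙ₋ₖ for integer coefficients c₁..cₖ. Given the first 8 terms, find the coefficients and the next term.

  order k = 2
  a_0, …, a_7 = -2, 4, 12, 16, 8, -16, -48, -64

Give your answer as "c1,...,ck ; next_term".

  a_2 = 2·4 + -2·-2 = 12
  a_3 = 2·12 + -2·4 = 16
  a_4 = 2·16 + -2·12 = 8
  a_5 = 2·8 + -2·16 = -16
  a_6 = 2·-16 + -2·8 = -48
  a_7 = 2·-48 + -2·-16 = -64
  a_8 = 2·-64 + -2·-48 = -32

2,-2 ; -32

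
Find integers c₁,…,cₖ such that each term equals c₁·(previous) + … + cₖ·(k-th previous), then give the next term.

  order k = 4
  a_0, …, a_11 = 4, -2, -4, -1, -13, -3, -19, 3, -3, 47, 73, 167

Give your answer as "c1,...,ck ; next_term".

  a_4 = 1·-1 + 2·-4 + -2·-2 + -2·4 = -13
  a_5 = 1·-13 + 2·-1 + -2·-4 + -2·-2 = -3
  a_6 = 1·-3 + 2·-13 + -2·-1 + -2·-4 = -19
  a_7 = 1·-19 + 2·-3 + -2·-13 + -2·-1 = 3
  a_8 = 1·3 + 2·-19 + -2·-3 + -2·-13 = -3
  a_9 = 1·-3 + 2·3 + -2·-19 + -2·-3 = 47
  a_10 = 1·47 + 2·-3 + -2·3 + -2·-19 = 73
  a_11 = 1·73 + 2·47 + -2·-3 + -2·3 = 167
  a_12 = 1·167 + 2·73 + -2·47 + -2·-3 = 225

1,2,-2,-2 ; 225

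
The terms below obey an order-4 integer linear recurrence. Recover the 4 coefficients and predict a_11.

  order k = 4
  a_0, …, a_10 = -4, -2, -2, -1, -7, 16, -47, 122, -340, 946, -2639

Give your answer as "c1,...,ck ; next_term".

-3,-1,0,3 ; 7337

  a_4 = -3·-1 + -1·-2 + 0·-2 + 3·-4 = -7
  a_5 = -3·-7 + -1·-1 + 0·-2 + 3·-2 = 16
  a_6 = -3·16 + -1·-7 + 0·-1 + 3·-2 = -47
  a_7 = -3·-47 + -1·16 + 0·-7 + 3·-1 = 122
  a_8 = -3·122 + -1·-47 + 0·16 + 3·-7 = -340
  a_9 = -3·-340 + -1·122 + 0·-47 + 3·16 = 946
  a_10 = -3·946 + -1·-340 + 0·122 + 3·-47 = -2639
  a_11 = -3·-2639 + -1·946 + 0·-340 + 3·122 = 7337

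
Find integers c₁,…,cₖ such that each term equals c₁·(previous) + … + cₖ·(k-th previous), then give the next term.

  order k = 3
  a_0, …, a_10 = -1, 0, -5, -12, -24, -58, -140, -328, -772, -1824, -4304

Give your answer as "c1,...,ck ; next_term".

  a_3 = 2·-5 + 0·0 + 2·-1 = -12
  a_4 = 2·-12 + 0·-5 + 2·0 = -24
  a_5 = 2·-24 + 0·-12 + 2·-5 = -58
  a_6 = 2·-58 + 0·-24 + 2·-12 = -140
  a_7 = 2·-140 + 0·-58 + 2·-24 = -328
  a_8 = 2·-328 + 0·-140 + 2·-58 = -772
  a_9 = 2·-772 + 0·-328 + 2·-140 = -1824
  a_10 = 2·-1824 + 0·-772 + 2·-328 = -4304
  a_11 = 2·-4304 + 0·-1824 + 2·-772 = -10152

2,0,2 ; -10152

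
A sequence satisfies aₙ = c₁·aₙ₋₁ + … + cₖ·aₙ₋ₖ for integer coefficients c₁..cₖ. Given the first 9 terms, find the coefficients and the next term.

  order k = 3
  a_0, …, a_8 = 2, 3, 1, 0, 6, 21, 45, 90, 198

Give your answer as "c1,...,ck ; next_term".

3,-3,3 ; 459

  a_3 = 3·1 + -3·3 + 3·2 = 0
  a_4 = 3·0 + -3·1 + 3·3 = 6
  a_5 = 3·6 + -3·0 + 3·1 = 21
  a_6 = 3·21 + -3·6 + 3·0 = 45
  a_7 = 3·45 + -3·21 + 3·6 = 90
  a_8 = 3·90 + -3·45 + 3·21 = 198
  a_9 = 3·198 + -3·90 + 3·45 = 459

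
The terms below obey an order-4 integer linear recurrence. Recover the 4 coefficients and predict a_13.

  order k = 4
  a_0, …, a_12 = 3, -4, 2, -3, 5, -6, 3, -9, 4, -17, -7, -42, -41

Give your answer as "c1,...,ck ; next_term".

  a_4 = 1·-3 + 1·2 + 0·-4 + 2·3 = 5
  a_5 = 1·5 + 1·-3 + 0·2 + 2·-4 = -6
  a_6 = 1·-6 + 1·5 + 0·-3 + 2·2 = 3
  a_7 = 1·3 + 1·-6 + 0·5 + 2·-3 = -9
  a_8 = 1·-9 + 1·3 + 0·-6 + 2·5 = 4
  a_9 = 1·4 + 1·-9 + 0·3 + 2·-6 = -17
  a_10 = 1·-17 + 1·4 + 0·-9 + 2·3 = -7
  a_11 = 1·-7 + 1·-17 + 0·4 + 2·-9 = -42
  a_12 = 1·-42 + 1·-7 + 0·-17 + 2·4 = -41
  a_13 = 1·-41 + 1·-42 + 0·-7 + 2·-17 = -117

1,1,0,2 ; -117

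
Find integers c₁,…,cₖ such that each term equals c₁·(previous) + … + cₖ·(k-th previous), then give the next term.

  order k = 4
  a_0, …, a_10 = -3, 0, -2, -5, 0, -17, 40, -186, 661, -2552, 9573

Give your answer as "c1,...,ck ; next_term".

  a_4 = -3·-5 + 3·-2 + 1·0 + 3·-3 = 0
  a_5 = -3·0 + 3·-5 + 1·-2 + 3·0 = -17
  a_6 = -3·-17 + 3·0 + 1·-5 + 3·-2 = 40
  a_7 = -3·40 + 3·-17 + 1·0 + 3·-5 = -186
  a_8 = -3·-186 + 3·40 + 1·-17 + 3·0 = 661
  a_9 = -3·661 + 3·-186 + 1·40 + 3·-17 = -2552
  a_10 = -3·-2552 + 3·661 + 1·-186 + 3·40 = 9573
  a_11 = -3·9573 + 3·-2552 + 1·661 + 3·-186 = -36272

-3,3,1,3 ; -36272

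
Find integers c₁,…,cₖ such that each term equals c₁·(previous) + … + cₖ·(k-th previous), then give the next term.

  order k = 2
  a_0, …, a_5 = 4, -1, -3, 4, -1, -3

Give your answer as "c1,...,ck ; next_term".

-1,-1 ; 4

  a_2 = -1·-1 + -1·4 = -3
  a_3 = -1·-3 + -1·-1 = 4
  a_4 = -1·4 + -1·-3 = -1
  a_5 = -1·-1 + -1·4 = -3
  a_6 = -1·-3 + -1·-1 = 4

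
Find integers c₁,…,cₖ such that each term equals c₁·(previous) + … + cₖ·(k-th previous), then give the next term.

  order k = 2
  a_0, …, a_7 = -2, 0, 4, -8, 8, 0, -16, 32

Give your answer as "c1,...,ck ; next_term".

-2,-2 ; -32

  a_2 = -2·0 + -2·-2 = 4
  a_3 = -2·4 + -2·0 = -8
  a_4 = -2·-8 + -2·4 = 8
  a_5 = -2·8 + -2·-8 = 0
  a_6 = -2·0 + -2·8 = -16
  a_7 = -2·-16 + -2·0 = 32
  a_8 = -2·32 + -2·-16 = -32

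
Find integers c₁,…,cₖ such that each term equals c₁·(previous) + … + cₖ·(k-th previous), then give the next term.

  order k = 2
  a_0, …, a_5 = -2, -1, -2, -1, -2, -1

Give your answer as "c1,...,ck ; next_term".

0,1 ; -2

  a_2 = 0·-1 + 1·-2 = -2
  a_3 = 0·-2 + 1·-1 = -1
  a_4 = 0·-1 + 1·-2 = -2
  a_5 = 0·-2 + 1·-1 = -1
  a_6 = 0·-1 + 1·-2 = -2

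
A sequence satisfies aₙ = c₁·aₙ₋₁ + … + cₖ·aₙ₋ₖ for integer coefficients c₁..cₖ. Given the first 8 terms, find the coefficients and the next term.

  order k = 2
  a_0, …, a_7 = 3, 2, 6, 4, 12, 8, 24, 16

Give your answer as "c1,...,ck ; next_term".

0,2 ; 48

  a_2 = 0·2 + 2·3 = 6
  a_3 = 0·6 + 2·2 = 4
  a_4 = 0·4 + 2·6 = 12
  a_5 = 0·12 + 2·4 = 8
  a_6 = 0·8 + 2·12 = 24
  a_7 = 0·24 + 2·8 = 16
  a_8 = 0·16 + 2·24 = 48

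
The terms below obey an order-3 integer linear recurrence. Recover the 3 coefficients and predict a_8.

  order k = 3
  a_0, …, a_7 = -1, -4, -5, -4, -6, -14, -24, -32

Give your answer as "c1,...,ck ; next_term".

  a_3 = 2·-5 + -2·-4 + 2·-1 = -4
  a_4 = 2·-4 + -2·-5 + 2·-4 = -6
  a_5 = 2·-6 + -2·-4 + 2·-5 = -14
  a_6 = 2·-14 + -2·-6 + 2·-4 = -24
  a_7 = 2·-24 + -2·-14 + 2·-6 = -32
  a_8 = 2·-32 + -2·-24 + 2·-14 = -44

2,-2,2 ; -44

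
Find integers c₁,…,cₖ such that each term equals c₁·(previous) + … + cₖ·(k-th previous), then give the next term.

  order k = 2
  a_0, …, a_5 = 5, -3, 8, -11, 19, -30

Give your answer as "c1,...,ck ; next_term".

-1,1 ; 49

  a_2 = -1·-3 + 1·5 = 8
  a_3 = -1·8 + 1·-3 = -11
  a_4 = -1·-11 + 1·8 = 19
  a_5 = -1·19 + 1·-11 = -30
  a_6 = -1·-30 + 1·19 = 49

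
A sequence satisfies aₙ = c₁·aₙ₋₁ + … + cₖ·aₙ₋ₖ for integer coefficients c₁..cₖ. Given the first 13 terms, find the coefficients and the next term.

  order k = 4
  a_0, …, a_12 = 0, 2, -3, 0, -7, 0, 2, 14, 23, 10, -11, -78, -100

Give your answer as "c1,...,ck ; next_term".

  a_4 = 0·0 + 1·-3 + -2·2 + -3·0 = -7
  a_5 = 0·-7 + 1·0 + -2·-3 + -3·2 = 0
  a_6 = 0·0 + 1·-7 + -2·0 + -3·-3 = 2
  a_7 = 0·2 + 1·0 + -2·-7 + -3·0 = 14
  a_8 = 0·14 + 1·2 + -2·0 + -3·-7 = 23
  a_9 = 0·23 + 1·14 + -2·2 + -3·0 = 10
  a_10 = 0·10 + 1·23 + -2·14 + -3·2 = -11
  a_11 = 0·-11 + 1·10 + -2·23 + -3·14 = -78
  a_12 = 0·-78 + 1·-11 + -2·10 + -3·23 = -100
  a_13 = 0·-100 + 1·-78 + -2·-11 + -3·10 = -86

0,1,-2,-3 ; -86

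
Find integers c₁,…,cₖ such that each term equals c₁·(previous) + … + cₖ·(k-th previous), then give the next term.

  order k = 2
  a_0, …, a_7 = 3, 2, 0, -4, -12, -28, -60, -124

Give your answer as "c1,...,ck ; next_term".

  a_2 = 3·2 + -2·3 = 0
  a_3 = 3·0 + -2·2 = -4
  a_4 = 3·-4 + -2·0 = -12
  a_5 = 3·-12 + -2·-4 = -28
  a_6 = 3·-28 + -2·-12 = -60
  a_7 = 3·-60 + -2·-28 = -124
  a_8 = 3·-124 + -2·-60 = -252

3,-2 ; -252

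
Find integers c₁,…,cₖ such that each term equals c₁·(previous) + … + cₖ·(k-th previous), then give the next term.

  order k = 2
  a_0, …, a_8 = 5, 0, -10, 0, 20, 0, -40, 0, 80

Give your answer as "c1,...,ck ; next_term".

  a_2 = 0·0 + -2·5 = -10
  a_3 = 0·-10 + -2·0 = 0
  a_4 = 0·0 + -2·-10 = 20
  a_5 = 0·20 + -2·0 = 0
  a_6 = 0·0 + -2·20 = -40
  a_7 = 0·-40 + -2·0 = 0
  a_8 = 0·0 + -2·-40 = 80
  a_9 = 0·80 + -2·0 = 0

0,-2 ; 0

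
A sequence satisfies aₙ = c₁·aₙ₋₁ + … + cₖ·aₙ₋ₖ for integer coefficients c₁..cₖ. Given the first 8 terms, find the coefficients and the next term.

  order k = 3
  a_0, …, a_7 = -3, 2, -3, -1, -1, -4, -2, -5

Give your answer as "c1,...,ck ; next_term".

0,1,1 ; -6

  a_3 = 0·-3 + 1·2 + 1·-3 = -1
  a_4 = 0·-1 + 1·-3 + 1·2 = -1
  a_5 = 0·-1 + 1·-1 + 1·-3 = -4
  a_6 = 0·-4 + 1·-1 + 1·-1 = -2
  a_7 = 0·-2 + 1·-4 + 1·-1 = -5
  a_8 = 0·-5 + 1·-2 + 1·-4 = -6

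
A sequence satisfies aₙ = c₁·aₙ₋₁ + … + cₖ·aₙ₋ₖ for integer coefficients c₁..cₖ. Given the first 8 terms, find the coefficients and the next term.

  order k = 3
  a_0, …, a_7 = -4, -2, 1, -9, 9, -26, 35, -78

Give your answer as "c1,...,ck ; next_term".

-1,2,1 ; 122

  a_3 = -1·1 + 2·-2 + 1·-4 = -9
  a_4 = -1·-9 + 2·1 + 1·-2 = 9
  a_5 = -1·9 + 2·-9 + 1·1 = -26
  a_6 = -1·-26 + 2·9 + 1·-9 = 35
  a_7 = -1·35 + 2·-26 + 1·9 = -78
  a_8 = -1·-78 + 2·35 + 1·-26 = 122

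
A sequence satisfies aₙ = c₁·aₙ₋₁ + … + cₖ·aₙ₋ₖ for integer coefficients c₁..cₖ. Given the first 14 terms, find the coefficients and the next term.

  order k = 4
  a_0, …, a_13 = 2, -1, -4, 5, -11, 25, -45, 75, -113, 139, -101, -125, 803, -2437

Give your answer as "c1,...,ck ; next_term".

-3,-2,0,-2 ; 5907

  a_4 = -3·5 + -2·-4 + 0·-1 + -2·2 = -11
  a_5 = -3·-11 + -2·5 + 0·-4 + -2·-1 = 25
  a_6 = -3·25 + -2·-11 + 0·5 + -2·-4 = -45
  a_7 = -3·-45 + -2·25 + 0·-11 + -2·5 = 75
  a_8 = -3·75 + -2·-45 + 0·25 + -2·-11 = -113
  a_9 = -3·-113 + -2·75 + 0·-45 + -2·25 = 139
  a_10 = -3·139 + -2·-113 + 0·75 + -2·-45 = -101
  a_11 = -3·-101 + -2·139 + 0·-113 + -2·75 = -125
  a_12 = -3·-125 + -2·-101 + 0·139 + -2·-113 = 803
  a_13 = -3·803 + -2·-125 + 0·-101 + -2·139 = -2437
  a_14 = -3·-2437 + -2·803 + 0·-125 + -2·-101 = 5907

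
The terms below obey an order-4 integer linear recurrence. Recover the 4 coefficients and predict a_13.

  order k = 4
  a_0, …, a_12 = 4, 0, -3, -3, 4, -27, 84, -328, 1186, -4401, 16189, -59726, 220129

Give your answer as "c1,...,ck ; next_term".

  a_4 = -3·-3 + 3·-3 + 2·0 + 1·4 = 4
  a_5 = -3·4 + 3·-3 + 2·-3 + 1·0 = -27
  a_6 = -3·-27 + 3·4 + 2·-3 + 1·-3 = 84
  a_7 = -3·84 + 3·-27 + 2·4 + 1·-3 = -328
  a_8 = -3·-328 + 3·84 + 2·-27 + 1·4 = 1186
  a_9 = -3·1186 + 3·-328 + 2·84 + 1·-27 = -4401
  a_10 = -3·-4401 + 3·1186 + 2·-328 + 1·84 = 16189
  a_11 = -3·16189 + 3·-4401 + 2·1186 + 1·-328 = -59726
  a_12 = -3·-59726 + 3·16189 + 2·-4401 + 1·1186 = 220129
  a_13 = -3·220129 + 3·-59726 + 2·16189 + 1·-4401 = -811588

-3,3,2,1 ; -811588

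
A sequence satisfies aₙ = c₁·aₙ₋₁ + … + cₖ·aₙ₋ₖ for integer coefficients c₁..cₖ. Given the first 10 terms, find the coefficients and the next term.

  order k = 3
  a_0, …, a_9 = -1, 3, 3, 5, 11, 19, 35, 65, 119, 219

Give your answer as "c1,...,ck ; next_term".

  a_3 = 1·3 + 1·3 + 1·-1 = 5
  a_4 = 1·5 + 1·3 + 1·3 = 11
  a_5 = 1·11 + 1·5 + 1·3 = 19
  a_6 = 1·19 + 1·11 + 1·5 = 35
  a_7 = 1·35 + 1·19 + 1·11 = 65
  a_8 = 1·65 + 1·35 + 1·19 = 119
  a_9 = 1·119 + 1·65 + 1·35 = 219
  a_10 = 1·219 + 1·119 + 1·65 = 403

1,1,1 ; 403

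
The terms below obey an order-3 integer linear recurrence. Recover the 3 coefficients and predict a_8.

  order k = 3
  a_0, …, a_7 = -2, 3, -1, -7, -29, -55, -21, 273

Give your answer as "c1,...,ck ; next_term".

3,-4,-4 ; 1123

  a_3 = 3·-1 + -4·3 + -4·-2 = -7
  a_4 = 3·-7 + -4·-1 + -4·3 = -29
  a_5 = 3·-29 + -4·-7 + -4·-1 = -55
  a_6 = 3·-55 + -4·-29 + -4·-7 = -21
  a_7 = 3·-21 + -4·-55 + -4·-29 = 273
  a_8 = 3·273 + -4·-21 + -4·-55 = 1123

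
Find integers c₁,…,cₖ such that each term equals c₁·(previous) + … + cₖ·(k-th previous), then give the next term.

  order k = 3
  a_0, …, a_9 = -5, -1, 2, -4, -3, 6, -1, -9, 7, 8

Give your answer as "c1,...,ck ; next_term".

  a_3 = 0·2 + -1·-1 + 1·-5 = -4
  a_4 = 0·-4 + -1·2 + 1·-1 = -3
  a_5 = 0·-3 + -1·-4 + 1·2 = 6
  a_6 = 0·6 + -1·-3 + 1·-4 = -1
  a_7 = 0·-1 + -1·6 + 1·-3 = -9
  a_8 = 0·-9 + -1·-1 + 1·6 = 7
  a_9 = 0·7 + -1·-9 + 1·-1 = 8
  a_10 = 0·8 + -1·7 + 1·-9 = -16

0,-1,1 ; -16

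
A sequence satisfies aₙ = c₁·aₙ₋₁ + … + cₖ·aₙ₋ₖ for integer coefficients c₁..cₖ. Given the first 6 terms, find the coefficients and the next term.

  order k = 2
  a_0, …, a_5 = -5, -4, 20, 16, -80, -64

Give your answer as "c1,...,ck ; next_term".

  a_2 = 0·-4 + -4·-5 = 20
  a_3 = 0·20 + -4·-4 = 16
  a_4 = 0·16 + -4·20 = -80
  a_5 = 0·-80 + -4·16 = -64
  a_6 = 0·-64 + -4·-80 = 320

0,-4 ; 320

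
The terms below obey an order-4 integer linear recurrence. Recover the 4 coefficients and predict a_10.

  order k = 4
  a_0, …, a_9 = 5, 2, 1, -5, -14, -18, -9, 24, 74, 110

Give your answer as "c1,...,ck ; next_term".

  a_4 = 1·-5 + 0·1 + -2·2 + -1·5 = -14
  a_5 = 1·-14 + 0·-5 + -2·1 + -1·2 = -18
  a_6 = 1·-18 + 0·-14 + -2·-5 + -1·1 = -9
  a_7 = 1·-9 + 0·-18 + -2·-14 + -1·-5 = 24
  a_8 = 1·24 + 0·-9 + -2·-18 + -1·-14 = 74
  a_9 = 1·74 + 0·24 + -2·-9 + -1·-18 = 110
  a_10 = 1·110 + 0·74 + -2·24 + -1·-9 = 71

1,0,-2,-1 ; 71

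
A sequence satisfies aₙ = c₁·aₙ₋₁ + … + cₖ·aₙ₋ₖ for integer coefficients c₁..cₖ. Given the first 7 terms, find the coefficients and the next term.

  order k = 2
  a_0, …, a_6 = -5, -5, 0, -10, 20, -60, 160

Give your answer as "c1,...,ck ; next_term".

-2,2 ; -440

  a_2 = -2·-5 + 2·-5 = 0
  a_3 = -2·0 + 2·-5 = -10
  a_4 = -2·-10 + 2·0 = 20
  a_5 = -2·20 + 2·-10 = -60
  a_6 = -2·-60 + 2·20 = 160
  a_7 = -2·160 + 2·-60 = -440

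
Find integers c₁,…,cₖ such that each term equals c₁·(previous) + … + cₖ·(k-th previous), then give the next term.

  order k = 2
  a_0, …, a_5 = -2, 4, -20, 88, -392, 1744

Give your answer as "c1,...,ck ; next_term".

-4,2 ; -7760

  a_2 = -4·4 + 2·-2 = -20
  a_3 = -4·-20 + 2·4 = 88
  a_4 = -4·88 + 2·-20 = -392
  a_5 = -4·-392 + 2·88 = 1744
  a_6 = -4·1744 + 2·-392 = -7760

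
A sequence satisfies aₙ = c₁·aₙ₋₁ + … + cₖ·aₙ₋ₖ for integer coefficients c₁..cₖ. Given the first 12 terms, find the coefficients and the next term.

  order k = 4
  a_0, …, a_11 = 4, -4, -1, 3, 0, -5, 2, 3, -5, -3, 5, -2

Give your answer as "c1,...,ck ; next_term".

0,0,1,1 ; -8

  a_4 = 0·3 + 0·-1 + 1·-4 + 1·4 = 0
  a_5 = 0·0 + 0·3 + 1·-1 + 1·-4 = -5
  a_6 = 0·-5 + 0·0 + 1·3 + 1·-1 = 2
  a_7 = 0·2 + 0·-5 + 1·0 + 1·3 = 3
  a_8 = 0·3 + 0·2 + 1·-5 + 1·0 = -5
  a_9 = 0·-5 + 0·3 + 1·2 + 1·-5 = -3
  a_10 = 0·-3 + 0·-5 + 1·3 + 1·2 = 5
  a_11 = 0·5 + 0·-3 + 1·-5 + 1·3 = -2
  a_12 = 0·-2 + 0·5 + 1·-3 + 1·-5 = -8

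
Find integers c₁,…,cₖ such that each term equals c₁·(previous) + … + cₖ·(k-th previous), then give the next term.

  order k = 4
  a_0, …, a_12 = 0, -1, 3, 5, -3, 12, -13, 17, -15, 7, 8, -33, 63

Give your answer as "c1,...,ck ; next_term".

  a_4 = -1·5 + 1·3 + 1·-1 + -1·0 = -3
  a_5 = -1·-3 + 1·5 + 1·3 + -1·-1 = 12
  a_6 = -1·12 + 1·-3 + 1·5 + -1·3 = -13
  a_7 = -1·-13 + 1·12 + 1·-3 + -1·5 = 17
  a_8 = -1·17 + 1·-13 + 1·12 + -1·-3 = -15
  a_9 = -1·-15 + 1·17 + 1·-13 + -1·12 = 7
  a_10 = -1·7 + 1·-15 + 1·17 + -1·-13 = 8
  a_11 = -1·8 + 1·7 + 1·-15 + -1·17 = -33
  a_12 = -1·-33 + 1·8 + 1·7 + -1·-15 = 63
  a_13 = -1·63 + 1·-33 + 1·8 + -1·7 = -95

-1,1,1,-1 ; -95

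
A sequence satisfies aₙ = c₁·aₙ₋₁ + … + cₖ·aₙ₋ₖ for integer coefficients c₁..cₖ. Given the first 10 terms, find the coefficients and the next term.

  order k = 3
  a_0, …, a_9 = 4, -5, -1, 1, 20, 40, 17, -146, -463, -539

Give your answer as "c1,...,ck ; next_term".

2,-3,-3 ; 749

  a_3 = 2·-1 + -3·-5 + -3·4 = 1
  a_4 = 2·1 + -3·-1 + -3·-5 = 20
  a_5 = 2·20 + -3·1 + -3·-1 = 40
  a_6 = 2·40 + -3·20 + -3·1 = 17
  a_7 = 2·17 + -3·40 + -3·20 = -146
  a_8 = 2·-146 + -3·17 + -3·40 = -463
  a_9 = 2·-463 + -3·-146 + -3·17 = -539
  a_10 = 2·-539 + -3·-463 + -3·-146 = 749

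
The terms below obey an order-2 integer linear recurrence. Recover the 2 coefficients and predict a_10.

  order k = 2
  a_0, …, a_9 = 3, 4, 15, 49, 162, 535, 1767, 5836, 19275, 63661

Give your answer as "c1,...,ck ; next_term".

  a_2 = 3·4 + 1·3 = 15
  a_3 = 3·15 + 1·4 = 49
  a_4 = 3·49 + 1·15 = 162
  a_5 = 3·162 + 1·49 = 535
  a_6 = 3·535 + 1·162 = 1767
  a_7 = 3·1767 + 1·535 = 5836
  a_8 = 3·5836 + 1·1767 = 19275
  a_9 = 3·19275 + 1·5836 = 63661
  a_10 = 3·63661 + 1·19275 = 210258

3,1 ; 210258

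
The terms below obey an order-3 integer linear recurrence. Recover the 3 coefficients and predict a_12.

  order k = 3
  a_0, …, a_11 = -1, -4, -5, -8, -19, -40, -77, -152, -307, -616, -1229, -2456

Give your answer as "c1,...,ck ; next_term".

  a_3 = 2·-5 + -1·-4 + 2·-1 = -8
  a_4 = 2·-8 + -1·-5 + 2·-4 = -19
  a_5 = 2·-19 + -1·-8 + 2·-5 = -40
  a_6 = 2·-40 + -1·-19 + 2·-8 = -77
  a_7 = 2·-77 + -1·-40 + 2·-19 = -152
  a_8 = 2·-152 + -1·-77 + 2·-40 = -307
  a_9 = 2·-307 + -1·-152 + 2·-77 = -616
  a_10 = 2·-616 + -1·-307 + 2·-152 = -1229
  a_11 = 2·-1229 + -1·-616 + 2·-307 = -2456
  a_12 = 2·-2456 + -1·-1229 + 2·-616 = -4915

2,-1,2 ; -4915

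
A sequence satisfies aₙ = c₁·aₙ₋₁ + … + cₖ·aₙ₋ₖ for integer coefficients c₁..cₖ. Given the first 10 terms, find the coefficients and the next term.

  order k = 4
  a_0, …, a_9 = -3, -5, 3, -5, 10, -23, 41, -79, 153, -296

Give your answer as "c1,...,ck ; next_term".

  a_4 = -1·-5 + 1·3 + -1·-5 + 1·-3 = 10
  a_5 = -1·10 + 1·-5 + -1·3 + 1·-5 = -23
  a_6 = -1·-23 + 1·10 + -1·-5 + 1·3 = 41
  a_7 = -1·41 + 1·-23 + -1·10 + 1·-5 = -79
  a_8 = -1·-79 + 1·41 + -1·-23 + 1·10 = 153
  a_9 = -1·153 + 1·-79 + -1·41 + 1·-23 = -296
  a_10 = -1·-296 + 1·153 + -1·-79 + 1·41 = 569

-1,1,-1,1 ; 569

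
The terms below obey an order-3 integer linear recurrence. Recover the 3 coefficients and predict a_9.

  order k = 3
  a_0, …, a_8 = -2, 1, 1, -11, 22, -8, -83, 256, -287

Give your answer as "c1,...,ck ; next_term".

  a_3 = -2·1 + -3·1 + 3·-2 = -11
  a_4 = -2·-11 + -3·1 + 3·1 = 22
  a_5 = -2·22 + -3·-11 + 3·1 = -8
  a_6 = -2·-8 + -3·22 + 3·-11 = -83
  a_7 = -2·-83 + -3·-8 + 3·22 = 256
  a_8 = -2·256 + -3·-83 + 3·-8 = -287
  a_9 = -2·-287 + -3·256 + 3·-83 = -443

-2,-3,3 ; -443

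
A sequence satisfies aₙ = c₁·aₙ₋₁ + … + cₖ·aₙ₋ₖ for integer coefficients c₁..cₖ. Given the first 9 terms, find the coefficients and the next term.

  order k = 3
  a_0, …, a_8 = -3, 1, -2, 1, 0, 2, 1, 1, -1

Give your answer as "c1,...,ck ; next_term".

1,0,-1 ; -2

  a_3 = 1·-2 + 0·1 + -1·-3 = 1
  a_4 = 1·1 + 0·-2 + -1·1 = 0
  a_5 = 1·0 + 0·1 + -1·-2 = 2
  a_6 = 1·2 + 0·0 + -1·1 = 1
  a_7 = 1·1 + 0·2 + -1·0 = 1
  a_8 = 1·1 + 0·1 + -1·2 = -1
  a_9 = 1·-1 + 0·1 + -1·1 = -2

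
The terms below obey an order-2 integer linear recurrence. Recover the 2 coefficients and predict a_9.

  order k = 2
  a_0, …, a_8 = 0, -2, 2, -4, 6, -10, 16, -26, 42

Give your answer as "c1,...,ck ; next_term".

  a_2 = -1·-2 + 1·0 = 2
  a_3 = -1·2 + 1·-2 = -4
  a_4 = -1·-4 + 1·2 = 6
  a_5 = -1·6 + 1·-4 = -10
  a_6 = -1·-10 + 1·6 = 16
  a_7 = -1·16 + 1·-10 = -26
  a_8 = -1·-26 + 1·16 = 42
  a_9 = -1·42 + 1·-26 = -68

-1,1 ; -68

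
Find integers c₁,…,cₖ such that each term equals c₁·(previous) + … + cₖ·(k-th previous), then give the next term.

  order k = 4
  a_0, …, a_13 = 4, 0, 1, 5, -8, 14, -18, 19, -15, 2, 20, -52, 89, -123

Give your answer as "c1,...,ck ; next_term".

-1,1,1,-1 ; 140

  a_4 = -1·5 + 1·1 + 1·0 + -1·4 = -8
  a_5 = -1·-8 + 1·5 + 1·1 + -1·0 = 14
  a_6 = -1·14 + 1·-8 + 1·5 + -1·1 = -18
  a_7 = -1·-18 + 1·14 + 1·-8 + -1·5 = 19
  a_8 = -1·19 + 1·-18 + 1·14 + -1·-8 = -15
  a_9 = -1·-15 + 1·19 + 1·-18 + -1·14 = 2
  a_10 = -1·2 + 1·-15 + 1·19 + -1·-18 = 20
  a_11 = -1·20 + 1·2 + 1·-15 + -1·19 = -52
  a_12 = -1·-52 + 1·20 + 1·2 + -1·-15 = 89
  a_13 = -1·89 + 1·-52 + 1·20 + -1·2 = -123
  a_14 = -1·-123 + 1·89 + 1·-52 + -1·20 = 140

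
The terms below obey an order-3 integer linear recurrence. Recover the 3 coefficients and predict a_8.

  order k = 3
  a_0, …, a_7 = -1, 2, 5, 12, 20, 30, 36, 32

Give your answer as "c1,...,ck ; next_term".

2,0,-2 ; 4

  a_3 = 2·5 + 0·2 + -2·-1 = 12
  a_4 = 2·12 + 0·5 + -2·2 = 20
  a_5 = 2·20 + 0·12 + -2·5 = 30
  a_6 = 2·30 + 0·20 + -2·12 = 36
  a_7 = 2·36 + 0·30 + -2·20 = 32
  a_8 = 2·32 + 0·36 + -2·30 = 4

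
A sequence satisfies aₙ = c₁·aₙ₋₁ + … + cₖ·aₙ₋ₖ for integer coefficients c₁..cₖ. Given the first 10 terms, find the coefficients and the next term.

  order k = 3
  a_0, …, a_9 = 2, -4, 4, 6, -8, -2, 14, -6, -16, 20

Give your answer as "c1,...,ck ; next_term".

0,-1,1 ; 10

  a_3 = 0·4 + -1·-4 + 1·2 = 6
  a_4 = 0·6 + -1·4 + 1·-4 = -8
  a_5 = 0·-8 + -1·6 + 1·4 = -2
  a_6 = 0·-2 + -1·-8 + 1·6 = 14
  a_7 = 0·14 + -1·-2 + 1·-8 = -6
  a_8 = 0·-6 + -1·14 + 1·-2 = -16
  a_9 = 0·-16 + -1·-6 + 1·14 = 20
  a_10 = 0·20 + -1·-16 + 1·-6 = 10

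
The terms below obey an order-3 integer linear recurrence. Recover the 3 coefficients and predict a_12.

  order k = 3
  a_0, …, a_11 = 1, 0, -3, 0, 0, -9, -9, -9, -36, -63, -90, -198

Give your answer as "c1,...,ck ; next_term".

  a_3 = 1·-3 + 0·0 + 3·1 = 0
  a_4 = 1·0 + 0·-3 + 3·0 = 0
  a_5 = 1·0 + 0·0 + 3·-3 = -9
  a_6 = 1·-9 + 0·0 + 3·0 = -9
  a_7 = 1·-9 + 0·-9 + 3·0 = -9
  a_8 = 1·-9 + 0·-9 + 3·-9 = -36
  a_9 = 1·-36 + 0·-9 + 3·-9 = -63
  a_10 = 1·-63 + 0·-36 + 3·-9 = -90
  a_11 = 1·-90 + 0·-63 + 3·-36 = -198
  a_12 = 1·-198 + 0·-90 + 3·-63 = -387

1,0,3 ; -387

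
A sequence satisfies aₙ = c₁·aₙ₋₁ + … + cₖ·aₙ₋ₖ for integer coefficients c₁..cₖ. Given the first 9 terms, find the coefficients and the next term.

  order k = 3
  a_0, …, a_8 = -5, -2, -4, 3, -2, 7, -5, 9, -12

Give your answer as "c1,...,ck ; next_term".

0,1,-1 ; 14

  a_3 = 0·-4 + 1·-2 + -1·-5 = 3
  a_4 = 0·3 + 1·-4 + -1·-2 = -2
  a_5 = 0·-2 + 1·3 + -1·-4 = 7
  a_6 = 0·7 + 1·-2 + -1·3 = -5
  a_7 = 0·-5 + 1·7 + -1·-2 = 9
  a_8 = 0·9 + 1·-5 + -1·7 = -12
  a_9 = 0·-12 + 1·9 + -1·-5 = 14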